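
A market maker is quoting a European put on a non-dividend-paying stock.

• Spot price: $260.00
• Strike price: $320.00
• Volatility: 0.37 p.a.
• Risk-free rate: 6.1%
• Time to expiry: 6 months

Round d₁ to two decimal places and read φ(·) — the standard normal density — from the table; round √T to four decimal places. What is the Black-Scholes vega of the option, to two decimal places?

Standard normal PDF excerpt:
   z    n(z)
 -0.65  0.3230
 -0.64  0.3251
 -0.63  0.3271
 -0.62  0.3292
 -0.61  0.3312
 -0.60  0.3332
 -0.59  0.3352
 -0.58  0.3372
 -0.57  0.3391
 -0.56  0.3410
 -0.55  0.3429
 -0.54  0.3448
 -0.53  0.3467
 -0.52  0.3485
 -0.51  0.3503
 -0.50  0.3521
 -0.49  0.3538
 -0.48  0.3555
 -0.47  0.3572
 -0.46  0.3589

σ√T = 0.37·√0.5 = 0.2616
ln(S/K) + (r + σ²/2)T = ln(260/320) + (0.061 + 0.37²/2)·0.5 = -0.2076 + 0.0647 = -0.1429
d₁ = -0.1429 / 0.2616 = -0.5462 ⇒ -0.55
√T = √0.5 = 0.7071
φ(d₁) = φ(-0.55) = 0.3429
vega = S·φ(d₁)·√T = 260·0.3429·0.7071 = 63.0408
(The call has the same vega.)

63.04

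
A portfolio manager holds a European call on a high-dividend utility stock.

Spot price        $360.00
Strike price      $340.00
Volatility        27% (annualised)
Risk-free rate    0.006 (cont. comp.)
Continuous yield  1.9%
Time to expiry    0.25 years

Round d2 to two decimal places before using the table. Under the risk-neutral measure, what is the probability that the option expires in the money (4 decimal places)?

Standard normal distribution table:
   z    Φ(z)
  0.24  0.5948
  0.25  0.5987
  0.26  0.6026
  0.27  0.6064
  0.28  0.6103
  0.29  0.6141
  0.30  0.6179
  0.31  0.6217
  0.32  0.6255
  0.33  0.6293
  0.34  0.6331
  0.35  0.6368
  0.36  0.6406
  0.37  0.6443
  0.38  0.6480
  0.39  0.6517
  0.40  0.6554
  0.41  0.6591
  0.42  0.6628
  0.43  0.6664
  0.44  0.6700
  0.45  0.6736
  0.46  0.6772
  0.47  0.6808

σ√T = 0.27·√0.25 = 0.1350
d₁ = [ln(360/340) + (0.006 − 0.019 + 0.27²/2)·0.25] / 0.1350 = [0.0572 + 0.0059] / 0.1350 = 0.4668 ≈ 0.47
d₂ = d₁ − σ√T = 0.4668 − 0.1350 = 0.3318 ≈ 0.33
Pr(exercise) under Q = N(d₂) = 0.6293

0.6293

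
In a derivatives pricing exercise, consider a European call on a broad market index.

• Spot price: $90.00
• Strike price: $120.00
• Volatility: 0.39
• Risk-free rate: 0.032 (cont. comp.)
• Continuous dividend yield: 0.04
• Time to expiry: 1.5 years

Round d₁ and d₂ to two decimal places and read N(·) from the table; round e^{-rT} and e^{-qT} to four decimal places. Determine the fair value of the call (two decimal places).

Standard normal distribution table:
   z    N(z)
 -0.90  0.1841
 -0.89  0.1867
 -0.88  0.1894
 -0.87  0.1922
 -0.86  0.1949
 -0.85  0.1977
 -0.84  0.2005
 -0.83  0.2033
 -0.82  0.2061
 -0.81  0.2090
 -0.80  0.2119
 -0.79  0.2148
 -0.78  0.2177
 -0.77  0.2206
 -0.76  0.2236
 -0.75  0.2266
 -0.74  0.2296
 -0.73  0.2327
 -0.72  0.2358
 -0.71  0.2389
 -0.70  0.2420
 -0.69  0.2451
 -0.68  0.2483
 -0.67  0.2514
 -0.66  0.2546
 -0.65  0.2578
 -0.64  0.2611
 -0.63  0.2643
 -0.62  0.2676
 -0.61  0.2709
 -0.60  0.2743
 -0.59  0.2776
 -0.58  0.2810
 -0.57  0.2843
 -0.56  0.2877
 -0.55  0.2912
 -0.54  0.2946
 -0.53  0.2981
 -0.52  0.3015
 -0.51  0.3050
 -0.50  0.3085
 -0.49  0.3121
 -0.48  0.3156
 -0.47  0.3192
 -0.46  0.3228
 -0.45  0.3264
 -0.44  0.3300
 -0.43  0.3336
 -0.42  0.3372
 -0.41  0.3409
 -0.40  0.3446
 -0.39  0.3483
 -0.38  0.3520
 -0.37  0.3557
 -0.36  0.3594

$7.54

σ√T = 0.39·√1.5 = 0.4777
d₁ = [ln(90/120) + (0.032 − 0.04 + 0.39²/2)·1.5] / 0.4777 = [-0.2877 + 0.1021] / 0.4777 = -0.3886 ⇒ -0.39
d₂ = d₁ − σ√T = -0.3886 − 0.4777 = -0.8662 ⇒ -0.87
exp(−qT) = exp(−0.04·1.5) = 0.9418;  exp(−rT) = exp(−0.032·1.5) = 0.9531
N(d₁) = N(-0.39) = 0.3483;  N(d₂) = N(-0.87) = 0.1922
C = 90·0.9418·0.3483 − 120·0.9531·0.1922 = 29.5226 − 21.9823 = 7.5403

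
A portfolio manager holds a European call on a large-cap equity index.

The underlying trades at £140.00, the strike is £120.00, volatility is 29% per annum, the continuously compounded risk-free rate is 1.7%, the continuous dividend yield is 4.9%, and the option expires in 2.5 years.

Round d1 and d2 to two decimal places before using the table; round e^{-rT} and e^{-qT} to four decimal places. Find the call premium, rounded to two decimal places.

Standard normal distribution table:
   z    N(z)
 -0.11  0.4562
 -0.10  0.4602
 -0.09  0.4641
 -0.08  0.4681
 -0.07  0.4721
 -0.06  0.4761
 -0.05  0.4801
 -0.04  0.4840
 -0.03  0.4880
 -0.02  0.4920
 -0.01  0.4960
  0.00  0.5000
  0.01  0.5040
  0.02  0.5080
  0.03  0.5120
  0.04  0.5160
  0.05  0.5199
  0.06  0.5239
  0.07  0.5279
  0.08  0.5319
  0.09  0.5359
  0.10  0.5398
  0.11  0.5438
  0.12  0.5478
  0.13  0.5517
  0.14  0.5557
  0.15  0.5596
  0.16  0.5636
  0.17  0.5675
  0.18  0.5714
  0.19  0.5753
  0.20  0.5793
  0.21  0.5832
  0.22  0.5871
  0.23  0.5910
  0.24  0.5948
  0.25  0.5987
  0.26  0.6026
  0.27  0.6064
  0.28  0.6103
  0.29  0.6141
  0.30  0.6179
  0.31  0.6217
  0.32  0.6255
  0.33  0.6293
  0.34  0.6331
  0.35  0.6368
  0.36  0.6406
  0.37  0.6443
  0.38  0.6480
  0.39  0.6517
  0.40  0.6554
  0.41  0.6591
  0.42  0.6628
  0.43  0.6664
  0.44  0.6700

T = 2.5;  σ√T = 0.4585
d₁ = [ln(140/120) + (0.017 − 0.049 + ½·0.29²)·2.5] / (σ√T) = (0.1542 + 0.0251) / 0.4585 = 0.3910 which rounds to 0.39
d₂ = 0.3910 − 0.4585 = -0.0676 which rounds to -0.07
e^(−qT) = e^(−0.049·2.5) = 0.8847;  e^(−rT) = e^(−0.017·2.5) = 0.9584
C = 140·0.8847·N(0.39) − 120·0.9584·N(-0.07) = 140·0.8847·0.6517 − 120·0.9584·0.4721 = 80.7183 − 54.2953 = 26.4230

£26.42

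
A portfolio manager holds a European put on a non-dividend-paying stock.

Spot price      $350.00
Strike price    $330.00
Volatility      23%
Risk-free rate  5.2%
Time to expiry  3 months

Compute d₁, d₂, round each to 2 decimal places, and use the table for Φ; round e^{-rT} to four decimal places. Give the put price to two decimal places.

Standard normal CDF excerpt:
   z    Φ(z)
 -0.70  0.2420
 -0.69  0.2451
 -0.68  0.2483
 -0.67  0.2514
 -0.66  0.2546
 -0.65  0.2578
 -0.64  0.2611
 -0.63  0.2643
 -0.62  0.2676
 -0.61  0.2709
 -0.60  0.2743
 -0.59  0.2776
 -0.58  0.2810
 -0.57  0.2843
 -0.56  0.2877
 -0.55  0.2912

σ√T = 0.23·√0.25 = 0.1150
ln(S/K) + (r + σ²/2)T = ln(350/330) + (0.052 + 0.23²/2)·0.25 = 0.0588 + 0.0196 = 0.0785
d₁ = 0.0785 / 0.1150 = 0.6822 ⇒ 0.68
d₂ = d₁ − σ√T = 0.6822 − 0.1150 = 0.5672 ⇒ 0.57
exp(−rT) = exp(−0.052·0.25) = 0.9871
N(−d₂) = N(-0.57) = 0.2843;  N(−d₁) = N(-0.68) = 0.2483
P = 330·0.9871·0.2843 − 350·0.2483 = 92.6087 − 86.9050 = 5.7037

$5.70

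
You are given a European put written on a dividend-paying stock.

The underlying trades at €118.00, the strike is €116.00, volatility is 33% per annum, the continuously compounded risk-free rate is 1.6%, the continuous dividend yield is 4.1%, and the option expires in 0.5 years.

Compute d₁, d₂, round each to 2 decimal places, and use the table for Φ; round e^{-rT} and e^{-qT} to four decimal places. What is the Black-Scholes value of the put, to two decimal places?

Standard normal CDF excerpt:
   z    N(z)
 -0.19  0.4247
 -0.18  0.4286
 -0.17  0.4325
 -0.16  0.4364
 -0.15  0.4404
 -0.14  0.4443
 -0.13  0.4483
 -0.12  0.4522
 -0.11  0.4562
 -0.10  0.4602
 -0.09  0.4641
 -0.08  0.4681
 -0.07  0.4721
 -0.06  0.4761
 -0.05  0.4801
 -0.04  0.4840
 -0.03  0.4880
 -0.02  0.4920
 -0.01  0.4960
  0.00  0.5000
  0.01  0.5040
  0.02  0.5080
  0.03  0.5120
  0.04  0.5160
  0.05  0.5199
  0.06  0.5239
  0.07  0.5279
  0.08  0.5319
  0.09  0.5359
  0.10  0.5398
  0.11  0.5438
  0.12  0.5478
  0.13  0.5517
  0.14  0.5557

€10.75

σ√T = 0.33·√0.5 = 0.2333
d₁ = [ln(118/116) + (0.016 − 0.041 + 0.33²/2)·0.5] / 0.2333 = [0.0171 + 0.0147] / 0.2333 = 0.1364 ⇒ 0.14
d₂ = d₁ − σ√T = 0.1364 − 0.2333 = -0.0970 ⇒ -0.10
e^(−qT) = e^(−0.041·0.5) = 0.9797;  e^(−rT) = e^(−0.016·0.5) = 0.9920
N(−d₂) = N(0.10) = 0.5398;  N(−d₁) = N(-0.14) = 0.4443
P = 116·0.9920·0.5398 − 118·0.9797·0.4443 = 62.1159 − 51.3631 = 10.7527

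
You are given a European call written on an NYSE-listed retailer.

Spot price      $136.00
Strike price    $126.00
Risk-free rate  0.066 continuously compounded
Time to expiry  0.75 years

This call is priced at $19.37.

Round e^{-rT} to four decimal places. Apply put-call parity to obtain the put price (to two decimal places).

exp(−rT) = exp(−0.066·0.75) = 0.9517
Put-call parity: C − P = S − K·e^(−rT) = 136 − 126·0.9517 = 136 − 119.9142 = 16.0858
P = C − (C − P) = 19.37 − (16.0858) = 3.2842

$3.28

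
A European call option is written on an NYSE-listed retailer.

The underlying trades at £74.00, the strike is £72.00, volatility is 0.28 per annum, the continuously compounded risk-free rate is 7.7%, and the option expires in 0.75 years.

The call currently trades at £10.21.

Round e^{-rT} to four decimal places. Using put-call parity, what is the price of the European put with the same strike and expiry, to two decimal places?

e^(−rT) = e^(−0.077·0.75) = 0.9439
Put-call parity: C − P = S − K·e^(−rT) = 74 − 72·0.9439 = 74 − 67.9608 = 6.0392
P = C − (C − P) = 10.21 − (6.0392) = 4.1708

£4.17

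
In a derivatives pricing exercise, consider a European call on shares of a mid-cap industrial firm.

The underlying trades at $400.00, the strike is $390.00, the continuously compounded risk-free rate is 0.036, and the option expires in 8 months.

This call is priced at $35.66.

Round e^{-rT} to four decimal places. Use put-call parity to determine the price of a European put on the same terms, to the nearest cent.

$16.42

exp(−rT) = exp(−0.036·0.6667) = 0.9763
Put-call parity: C − P = S − K·e^(−rT) = 400 − 390·0.9763 = 400 − 380.7570 = 19.2430
P = C − (C − P) = 35.66 − (19.2430) = 16.4170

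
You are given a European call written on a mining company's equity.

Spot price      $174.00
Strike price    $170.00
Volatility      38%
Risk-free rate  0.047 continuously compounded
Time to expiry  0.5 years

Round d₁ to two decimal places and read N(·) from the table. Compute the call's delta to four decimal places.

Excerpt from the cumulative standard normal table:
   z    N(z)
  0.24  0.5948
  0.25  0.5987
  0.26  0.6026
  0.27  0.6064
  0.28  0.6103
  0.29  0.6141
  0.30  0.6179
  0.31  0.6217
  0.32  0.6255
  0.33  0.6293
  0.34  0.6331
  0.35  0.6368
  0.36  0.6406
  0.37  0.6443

0.6217

σ√T = 0.38·√0.5 = 0.2687
d₁ = [ln(174/170) + (0.047 + 0.38²/2)·0.5] / 0.2687 = [0.0233 + 0.0596] / 0.2687 = 0.3084 ⇒ 0.31
N(d₁) = N(0.31) = 0.6217
Δ_call = N(d₁) = 0.6217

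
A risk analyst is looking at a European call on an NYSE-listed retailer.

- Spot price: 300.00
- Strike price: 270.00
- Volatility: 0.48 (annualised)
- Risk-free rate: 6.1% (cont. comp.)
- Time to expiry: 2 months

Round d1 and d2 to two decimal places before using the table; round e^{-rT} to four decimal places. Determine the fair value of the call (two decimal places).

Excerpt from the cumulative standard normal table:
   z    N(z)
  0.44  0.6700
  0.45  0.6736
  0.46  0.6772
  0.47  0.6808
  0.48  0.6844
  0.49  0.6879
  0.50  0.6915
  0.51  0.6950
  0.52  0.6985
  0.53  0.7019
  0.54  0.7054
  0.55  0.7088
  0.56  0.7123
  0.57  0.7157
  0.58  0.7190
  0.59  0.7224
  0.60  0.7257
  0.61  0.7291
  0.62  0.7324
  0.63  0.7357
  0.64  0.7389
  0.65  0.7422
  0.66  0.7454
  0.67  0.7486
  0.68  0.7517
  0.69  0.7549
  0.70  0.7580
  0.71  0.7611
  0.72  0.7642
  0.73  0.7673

42.61

σ√T = 0.48·√0.1667 = 0.1960
d₁ = [ln(300/270) + (0.061 + 0.48²/2)·0.1667] / 0.1960 = [0.1054 + 0.0294] / 0.1960 = 0.6875 ≈ 0.69
d₂ = d₁ − σ√T = 0.6875 − 0.1960 = 0.4916 ≈ 0.49
e^(−rT) = e^(−0.061·0.1667) = 0.9899
N(d₁) = N(0.69) = 0.7549;  N(d₂) = N(0.49) = 0.6879
C = 300·0.7549 − 270·0.9899·0.6879 = 226.4700 − 183.8571 = 42.6129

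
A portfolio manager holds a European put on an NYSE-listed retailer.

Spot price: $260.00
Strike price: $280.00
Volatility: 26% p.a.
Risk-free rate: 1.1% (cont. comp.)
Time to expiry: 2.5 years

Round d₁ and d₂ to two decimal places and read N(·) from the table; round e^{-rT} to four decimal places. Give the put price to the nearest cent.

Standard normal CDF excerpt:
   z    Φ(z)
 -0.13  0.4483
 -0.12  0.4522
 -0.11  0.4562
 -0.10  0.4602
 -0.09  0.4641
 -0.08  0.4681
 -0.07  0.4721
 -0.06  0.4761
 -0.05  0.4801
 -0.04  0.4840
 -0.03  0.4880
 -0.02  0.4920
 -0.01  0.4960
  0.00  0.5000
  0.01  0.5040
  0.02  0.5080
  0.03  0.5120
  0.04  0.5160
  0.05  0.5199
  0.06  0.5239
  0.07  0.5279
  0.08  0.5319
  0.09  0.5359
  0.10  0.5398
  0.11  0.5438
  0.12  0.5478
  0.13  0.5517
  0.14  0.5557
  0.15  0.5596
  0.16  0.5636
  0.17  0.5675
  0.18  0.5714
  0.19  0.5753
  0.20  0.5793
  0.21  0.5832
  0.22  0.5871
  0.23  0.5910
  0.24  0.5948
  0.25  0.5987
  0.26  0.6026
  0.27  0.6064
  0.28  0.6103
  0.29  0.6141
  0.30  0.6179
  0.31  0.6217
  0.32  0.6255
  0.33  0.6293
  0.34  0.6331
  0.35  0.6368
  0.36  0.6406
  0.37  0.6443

σ√T = 0.26·√2.5 = 0.4111
d₁ = [ln(260/280) + (0.011 + ½·0.26²)·2.5] / (σ√T) = (-0.0741 + 0.1120) / 0.4111 = 0.0922 ≈ 0.09
d₂ = 0.0922 − 0.4111 = -0.3189 ≈ -0.32
exp(−rT) = exp(−0.011·2.5) = 0.9729
P = 280·0.9729·N(0.32) − 260·N(-0.09) = 280·0.9729·0.6255 − 260·0.4641 = 170.3937 − 120.6660 = 49.7277

$49.73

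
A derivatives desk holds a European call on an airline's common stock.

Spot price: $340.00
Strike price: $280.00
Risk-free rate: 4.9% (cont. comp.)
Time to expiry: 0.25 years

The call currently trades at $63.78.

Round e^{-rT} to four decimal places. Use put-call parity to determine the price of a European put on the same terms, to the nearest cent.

$0.36

exp(−rT) = exp(−0.049·0.25) = 0.9878
Put-call parity: C − P = S − K·e^(−rT) = 340 − 280·0.9878 = 340 − 276.5840 = 63.4160
P = C − (C − P) = 63.78 − (63.4160) = 0.3640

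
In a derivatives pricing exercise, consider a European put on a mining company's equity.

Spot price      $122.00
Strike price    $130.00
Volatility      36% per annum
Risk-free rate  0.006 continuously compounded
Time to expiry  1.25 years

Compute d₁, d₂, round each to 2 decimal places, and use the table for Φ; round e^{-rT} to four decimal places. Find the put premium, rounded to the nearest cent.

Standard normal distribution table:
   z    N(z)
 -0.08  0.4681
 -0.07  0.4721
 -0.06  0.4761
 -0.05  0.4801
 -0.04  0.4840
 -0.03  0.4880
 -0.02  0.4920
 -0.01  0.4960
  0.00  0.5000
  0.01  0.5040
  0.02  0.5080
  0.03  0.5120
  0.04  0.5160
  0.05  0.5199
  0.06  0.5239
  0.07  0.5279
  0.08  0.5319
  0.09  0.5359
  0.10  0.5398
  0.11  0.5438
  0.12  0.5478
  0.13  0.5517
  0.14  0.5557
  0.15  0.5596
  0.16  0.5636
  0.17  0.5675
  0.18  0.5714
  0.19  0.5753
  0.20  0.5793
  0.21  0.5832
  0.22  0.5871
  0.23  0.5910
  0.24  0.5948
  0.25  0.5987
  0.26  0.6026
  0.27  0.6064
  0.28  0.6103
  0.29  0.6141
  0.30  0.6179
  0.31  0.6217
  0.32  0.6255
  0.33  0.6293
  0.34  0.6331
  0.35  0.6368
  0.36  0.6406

$23.60

T = 1.25;  σ√T = 0.4025
d₁ = [ln(122/130) + (0.006 + 0.36²/2)·1.25] / 0.4025 = [-0.0635 + 0.0885] / 0.4025 = 0.0621 ≈ 0.06
d₂ = d₁ − σ√T = 0.0621 − 0.4025 = -0.3404 ≈ -0.34
exp(−rT) = exp(−0.006·1.25) = 0.9925
N(−d₂) = N(0.34) = 0.6331;  N(−d₁) = N(-0.06) = 0.4761
P = 130·0.9925·0.6331 − 122·0.4761 = 81.6857 − 58.0842 = 23.6015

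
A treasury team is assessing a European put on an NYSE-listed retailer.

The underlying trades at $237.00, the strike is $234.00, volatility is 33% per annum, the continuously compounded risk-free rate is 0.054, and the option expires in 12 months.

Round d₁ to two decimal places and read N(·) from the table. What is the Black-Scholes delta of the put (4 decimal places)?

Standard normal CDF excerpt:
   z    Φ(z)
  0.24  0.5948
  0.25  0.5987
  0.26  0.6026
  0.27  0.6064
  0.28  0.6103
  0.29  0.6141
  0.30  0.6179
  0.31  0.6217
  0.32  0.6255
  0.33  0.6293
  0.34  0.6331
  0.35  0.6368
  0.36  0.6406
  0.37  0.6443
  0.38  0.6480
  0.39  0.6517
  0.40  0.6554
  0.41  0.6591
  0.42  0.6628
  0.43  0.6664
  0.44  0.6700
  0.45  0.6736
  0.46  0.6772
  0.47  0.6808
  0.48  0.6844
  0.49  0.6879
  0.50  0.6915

σ√T = 0.33 × 1.0000 = 0.3300
ln(S/K) + (r + σ²/2)T = ln(237/234) + (0.054 + 0.33²/2)·1 = 0.0127 + 0.1085 = 0.1212
d₁ = 0.1212 / 0.3300 = 0.3672 ⇒ 0.37
N(d₁) = N(0.37) = 0.6443
Δ_put = N(d₁) − 1 = 0.6443 − 1 = -0.3557

-0.3557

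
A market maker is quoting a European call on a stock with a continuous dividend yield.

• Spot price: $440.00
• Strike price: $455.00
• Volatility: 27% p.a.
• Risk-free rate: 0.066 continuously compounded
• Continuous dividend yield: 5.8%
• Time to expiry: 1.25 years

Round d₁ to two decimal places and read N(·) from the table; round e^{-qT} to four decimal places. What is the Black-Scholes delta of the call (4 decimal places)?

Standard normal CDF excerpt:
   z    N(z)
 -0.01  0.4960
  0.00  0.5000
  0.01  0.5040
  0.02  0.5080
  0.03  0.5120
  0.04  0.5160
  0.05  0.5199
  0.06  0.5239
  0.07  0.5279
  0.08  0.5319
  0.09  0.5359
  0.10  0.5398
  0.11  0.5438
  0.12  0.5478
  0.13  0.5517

0.4910

T = 1.25;  σ√T = 0.3019
ln(S/K) + (r − q + σ²/2)T = ln(440/455) + (0.066 − 0.058 + 0.27²/2)·1.25 = -0.0335 + 0.0556 = 0.0220
d₁ = 0.0220 / 0.3019 = 0.0730 → 0.07
N(d₁) = N(0.07) = 0.5279
Δ_call = e^(−qT)·N(d₁) = 0.9301·0.5279 = 0.4910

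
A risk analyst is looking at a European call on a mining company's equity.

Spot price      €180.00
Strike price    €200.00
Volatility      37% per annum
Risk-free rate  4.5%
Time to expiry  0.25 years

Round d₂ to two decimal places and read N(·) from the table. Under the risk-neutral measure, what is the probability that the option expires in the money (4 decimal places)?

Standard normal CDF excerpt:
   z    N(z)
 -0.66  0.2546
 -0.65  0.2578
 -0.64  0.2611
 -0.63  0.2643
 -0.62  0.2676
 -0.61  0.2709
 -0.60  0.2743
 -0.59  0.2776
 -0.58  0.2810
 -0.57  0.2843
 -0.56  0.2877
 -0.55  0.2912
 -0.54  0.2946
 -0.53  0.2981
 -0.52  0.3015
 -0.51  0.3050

σ√T = 0.37 × 0.5000 = 0.1850
d₁ = [ln(180/200) + (0.045 + 0.37²/2)·0.25] / 0.1850 = [-0.1054 + 0.0284] / 0.1850 = -0.4162 → -0.42
d₂ = d₁ − σ√T = -0.4162 − 0.1850 = -0.6012 → -0.60
Risk-neutral Pr[S_T > K] = N(d₂) = N(-0.60) = 0.2743

0.2743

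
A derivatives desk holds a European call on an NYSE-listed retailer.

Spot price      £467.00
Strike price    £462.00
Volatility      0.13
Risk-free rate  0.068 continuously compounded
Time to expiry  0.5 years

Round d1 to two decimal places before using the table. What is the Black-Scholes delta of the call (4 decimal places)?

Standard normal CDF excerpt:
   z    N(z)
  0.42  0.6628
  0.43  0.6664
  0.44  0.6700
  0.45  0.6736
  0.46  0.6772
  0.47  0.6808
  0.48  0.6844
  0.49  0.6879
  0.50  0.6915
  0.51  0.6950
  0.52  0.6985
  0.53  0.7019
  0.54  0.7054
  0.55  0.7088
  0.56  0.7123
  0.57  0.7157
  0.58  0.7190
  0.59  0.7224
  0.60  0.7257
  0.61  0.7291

σ√T = 0.13 × 0.7071 = 0.0919
ln(S/K) + (r + σ²/2)T = ln(467/462) + (0.068 + 0.13²/2)·0.5 = 0.0108 + 0.0382 = 0.0490
d₁ = 0.0490 / 0.0919 = 0.5329 ⇒ 0.53
N(d₁) = N(0.53) = 0.7019
Δ_call = N(d₁) = 0.7019

0.7019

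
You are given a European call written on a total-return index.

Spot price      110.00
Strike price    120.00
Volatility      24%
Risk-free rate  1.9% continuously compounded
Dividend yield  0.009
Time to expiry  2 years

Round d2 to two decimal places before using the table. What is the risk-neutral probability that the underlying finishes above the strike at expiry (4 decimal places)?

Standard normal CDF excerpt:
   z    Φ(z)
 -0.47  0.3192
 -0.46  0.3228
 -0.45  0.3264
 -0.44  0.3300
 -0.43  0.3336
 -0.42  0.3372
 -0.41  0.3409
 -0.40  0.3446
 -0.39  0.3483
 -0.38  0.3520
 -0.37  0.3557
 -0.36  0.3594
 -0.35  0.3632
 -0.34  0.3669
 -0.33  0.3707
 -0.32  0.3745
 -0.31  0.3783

0.3557

σ√T = 0.24 × 1.4142 = 0.3394
d₁ = [ln(110/120) + (0.019 − 0.009 + 0.24²/2)·2] / 0.3394 = [-0.0870 + 0.0776] / 0.3394 = -0.0277 ≈ -0.03
d₂ = d₁ − σ√T = -0.0277 − 0.3394 = -0.3671 ≈ -0.37
Pr(exercise) under Q = N(d₂) = 0.3557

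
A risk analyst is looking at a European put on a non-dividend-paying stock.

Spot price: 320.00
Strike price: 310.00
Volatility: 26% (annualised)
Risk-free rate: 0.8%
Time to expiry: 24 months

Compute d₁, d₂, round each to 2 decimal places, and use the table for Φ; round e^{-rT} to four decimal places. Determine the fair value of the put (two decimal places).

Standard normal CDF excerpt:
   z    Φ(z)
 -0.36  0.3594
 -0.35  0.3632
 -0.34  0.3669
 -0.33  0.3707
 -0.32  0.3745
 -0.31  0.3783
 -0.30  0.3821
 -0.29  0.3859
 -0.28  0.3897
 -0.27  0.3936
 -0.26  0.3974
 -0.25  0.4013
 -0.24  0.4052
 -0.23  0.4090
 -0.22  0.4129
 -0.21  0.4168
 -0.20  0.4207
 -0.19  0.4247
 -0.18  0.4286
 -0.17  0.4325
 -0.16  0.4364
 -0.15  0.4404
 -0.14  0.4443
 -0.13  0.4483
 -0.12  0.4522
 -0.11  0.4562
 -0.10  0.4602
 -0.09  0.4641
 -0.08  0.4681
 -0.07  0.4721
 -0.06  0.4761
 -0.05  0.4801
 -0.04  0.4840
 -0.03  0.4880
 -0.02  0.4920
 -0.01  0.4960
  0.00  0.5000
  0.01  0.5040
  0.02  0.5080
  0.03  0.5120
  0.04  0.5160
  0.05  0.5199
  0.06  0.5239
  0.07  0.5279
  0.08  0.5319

37.55

σ√T = 0.26 × 1.4142 = 0.3677
d₁ = [ln(320/310) + (0.008 + 0.26²/2)·2] / 0.3677 = [0.0317 + 0.0836] / 0.3677 = 0.3137 which rounds to 0.31
d₂ = d₁ − σ√T = 0.3137 − 0.3677 = -0.0540 which rounds to -0.05
e^(−rT) = e^(−0.008·2) = 0.9841
N(−d₂) = N(0.05) = 0.5199;  N(−d₁) = N(-0.31) = 0.3783
P = 310·0.9841·0.5199 − 320·0.3783 = 158.6064 − 121.0560 = 37.5504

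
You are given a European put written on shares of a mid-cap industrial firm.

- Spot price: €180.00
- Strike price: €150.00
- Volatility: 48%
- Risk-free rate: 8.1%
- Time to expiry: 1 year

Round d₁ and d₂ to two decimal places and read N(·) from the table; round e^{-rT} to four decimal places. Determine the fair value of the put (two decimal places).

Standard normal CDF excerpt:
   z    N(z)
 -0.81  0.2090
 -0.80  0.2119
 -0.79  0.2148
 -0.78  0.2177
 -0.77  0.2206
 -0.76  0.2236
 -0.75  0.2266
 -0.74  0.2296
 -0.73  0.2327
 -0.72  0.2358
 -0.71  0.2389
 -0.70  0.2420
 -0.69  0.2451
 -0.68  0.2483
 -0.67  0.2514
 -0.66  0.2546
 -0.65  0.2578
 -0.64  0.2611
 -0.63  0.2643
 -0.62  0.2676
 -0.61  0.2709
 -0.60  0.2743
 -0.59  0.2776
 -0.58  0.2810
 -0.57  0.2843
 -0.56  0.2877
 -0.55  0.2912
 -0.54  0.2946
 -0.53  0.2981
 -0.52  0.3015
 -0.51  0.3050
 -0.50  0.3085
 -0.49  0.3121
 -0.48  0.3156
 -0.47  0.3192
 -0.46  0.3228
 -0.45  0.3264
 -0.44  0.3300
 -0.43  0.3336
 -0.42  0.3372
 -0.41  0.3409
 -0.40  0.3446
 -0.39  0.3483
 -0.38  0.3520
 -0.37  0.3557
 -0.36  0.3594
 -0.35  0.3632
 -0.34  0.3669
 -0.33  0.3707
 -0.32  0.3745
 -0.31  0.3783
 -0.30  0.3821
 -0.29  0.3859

σ√T = 0.48 × 1.0000 = 0.4800
d₁ = [ln(180/150) + (0.081 + 0.48²/2)·1] / 0.4800 = [0.1823 + 0.1962] / 0.4800 = 0.7886 ⇒ 0.79
d₂ = d₁ − σ√T = 0.7886 − 0.4800 = 0.3086 ⇒ 0.31
e^(−rT) = e^(−0.081·1) = 0.9222
P = 150·0.9222·N(-0.31) − 180·N(-0.79) = 150·0.9222·0.3783 − 180·0.2148 = 52.3302 − 38.6640 = 13.6662

€13.67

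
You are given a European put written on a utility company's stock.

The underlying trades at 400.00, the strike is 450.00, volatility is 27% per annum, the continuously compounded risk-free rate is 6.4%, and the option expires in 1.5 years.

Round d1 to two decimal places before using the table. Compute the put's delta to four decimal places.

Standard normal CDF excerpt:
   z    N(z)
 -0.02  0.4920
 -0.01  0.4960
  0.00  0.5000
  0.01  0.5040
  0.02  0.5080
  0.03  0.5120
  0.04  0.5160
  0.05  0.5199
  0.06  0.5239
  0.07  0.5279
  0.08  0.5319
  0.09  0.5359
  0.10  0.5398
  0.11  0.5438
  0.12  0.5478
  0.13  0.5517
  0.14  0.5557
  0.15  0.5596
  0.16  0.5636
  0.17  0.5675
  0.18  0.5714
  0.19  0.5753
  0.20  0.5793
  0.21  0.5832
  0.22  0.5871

-0.4602

σ√T = 0.27 × 1.2247 = 0.3307
d₁ = [ln(400/450) + (0.064 + 0.27²/2)·1.5] / 0.3307 = [-0.1178 + 0.1507] / 0.3307 = 0.0995 which rounds to 0.10
N(d₁) = N(0.10) = 0.5398
Δ_put = N(d₁) − 1 = 0.5398 − 1 = -0.4602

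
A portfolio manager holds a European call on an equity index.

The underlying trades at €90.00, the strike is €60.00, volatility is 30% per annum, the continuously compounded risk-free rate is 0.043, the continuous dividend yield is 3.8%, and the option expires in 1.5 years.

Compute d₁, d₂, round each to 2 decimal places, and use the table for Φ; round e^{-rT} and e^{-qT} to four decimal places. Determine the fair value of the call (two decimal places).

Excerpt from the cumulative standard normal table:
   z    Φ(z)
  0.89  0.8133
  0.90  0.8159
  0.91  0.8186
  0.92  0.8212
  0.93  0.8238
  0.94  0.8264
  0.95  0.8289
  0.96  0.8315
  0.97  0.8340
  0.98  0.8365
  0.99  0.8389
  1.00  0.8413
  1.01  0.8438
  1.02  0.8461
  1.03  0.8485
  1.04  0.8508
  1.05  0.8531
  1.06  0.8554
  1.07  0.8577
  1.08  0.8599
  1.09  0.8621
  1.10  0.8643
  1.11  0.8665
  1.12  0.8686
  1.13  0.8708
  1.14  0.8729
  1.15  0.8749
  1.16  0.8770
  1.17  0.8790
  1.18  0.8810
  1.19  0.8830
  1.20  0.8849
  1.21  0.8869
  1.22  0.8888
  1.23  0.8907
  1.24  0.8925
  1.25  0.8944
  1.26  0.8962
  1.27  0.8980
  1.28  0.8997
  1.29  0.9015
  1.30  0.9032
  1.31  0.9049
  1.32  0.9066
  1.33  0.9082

€30.44

T = 1.5;  σ√T = 0.3674
d₁ = [ln(90/60) + (0.043 − 0.038 + 0.3²/2)·1.5] / 0.3674 = [0.4055 + 0.0750] / 0.3674 = 1.3077 → 1.31
d₂ = d₁ − σ√T = 1.3077 − 0.3674 = 0.9402 → 0.94
e^(−qT) = e^(−0.038·1.5) = 0.9446;  e^(−rT) = e^(−0.043·1.5) = 0.9375
N(d₁) = N(1.31) = 0.9049;  N(d₂) = N(0.94) = 0.8264
C = 90·0.9446·0.9049 − 60·0.9375·0.8264 = 76.9292 − 46.4850 = 30.4442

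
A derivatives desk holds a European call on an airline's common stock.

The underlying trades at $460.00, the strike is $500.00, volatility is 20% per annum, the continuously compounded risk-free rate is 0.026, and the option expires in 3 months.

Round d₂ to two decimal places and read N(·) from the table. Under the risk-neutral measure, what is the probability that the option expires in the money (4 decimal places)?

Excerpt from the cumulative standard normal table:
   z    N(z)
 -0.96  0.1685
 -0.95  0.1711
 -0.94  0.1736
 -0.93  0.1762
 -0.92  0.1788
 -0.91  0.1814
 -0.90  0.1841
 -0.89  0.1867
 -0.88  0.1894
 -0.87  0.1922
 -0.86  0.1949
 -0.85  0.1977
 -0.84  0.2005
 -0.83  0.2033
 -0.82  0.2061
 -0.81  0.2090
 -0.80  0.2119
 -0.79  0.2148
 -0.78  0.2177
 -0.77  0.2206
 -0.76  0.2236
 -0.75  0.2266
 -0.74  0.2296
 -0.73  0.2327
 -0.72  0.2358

σ√T = 0.2·√0.25 = 0.1000
d₁ = [ln(460/500) + (0.026 + 0.2²/2)·0.25] / 0.1000 = [-0.0834 + 0.0115] / 0.1000 = -0.7188 ⇒ -0.72
d₂ = d₁ − σ√T = -0.7188 − 0.1000 = -0.8188 ⇒ -0.82
Risk-neutral Pr[S_T > K] = N(d₂) = N(-0.82) = 0.2061

0.2061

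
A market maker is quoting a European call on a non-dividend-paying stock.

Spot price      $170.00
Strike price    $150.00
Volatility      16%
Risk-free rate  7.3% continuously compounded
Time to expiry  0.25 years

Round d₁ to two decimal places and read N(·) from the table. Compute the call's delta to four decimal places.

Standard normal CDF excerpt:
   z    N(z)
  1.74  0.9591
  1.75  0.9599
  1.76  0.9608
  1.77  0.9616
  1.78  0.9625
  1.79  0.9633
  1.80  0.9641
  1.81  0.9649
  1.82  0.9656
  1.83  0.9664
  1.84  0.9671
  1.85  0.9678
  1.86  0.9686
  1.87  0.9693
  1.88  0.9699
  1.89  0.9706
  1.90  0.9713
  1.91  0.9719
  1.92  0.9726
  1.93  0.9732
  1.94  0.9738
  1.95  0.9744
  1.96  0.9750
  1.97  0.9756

T = 0.25;  σ√T = 0.0800
d₁ = [ln(170/150) + (0.073 + ½·0.16²)·0.25] / (σ√T) = (0.1252 + 0.0215) / 0.0800 = 1.8327 ⇒ 1.83
N(d₁) = N(1.83) = 0.9664
Δ_call = N(d₁) = 0.9664

0.9664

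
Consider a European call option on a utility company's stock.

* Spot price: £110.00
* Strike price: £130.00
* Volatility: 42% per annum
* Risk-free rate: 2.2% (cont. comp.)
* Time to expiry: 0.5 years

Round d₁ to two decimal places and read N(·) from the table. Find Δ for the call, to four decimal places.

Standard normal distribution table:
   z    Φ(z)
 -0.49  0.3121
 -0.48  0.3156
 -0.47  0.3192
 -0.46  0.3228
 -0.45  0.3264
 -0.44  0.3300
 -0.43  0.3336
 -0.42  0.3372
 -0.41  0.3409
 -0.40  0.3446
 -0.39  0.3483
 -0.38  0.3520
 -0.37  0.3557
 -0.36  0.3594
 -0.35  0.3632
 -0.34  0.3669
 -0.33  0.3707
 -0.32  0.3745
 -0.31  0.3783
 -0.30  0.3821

0.3520

σ√T = 0.42 × 0.7071 = 0.2970
d₁ = [ln(110/130) + (0.022 + ½·0.42²)·0.5] / (σ√T) = (-0.1671 + 0.0551) / 0.2970 = -0.3770 ⇒ -0.38
N(d₁) = N(-0.38) = 0.3520
Δ_call = N(d₁) = 0.3520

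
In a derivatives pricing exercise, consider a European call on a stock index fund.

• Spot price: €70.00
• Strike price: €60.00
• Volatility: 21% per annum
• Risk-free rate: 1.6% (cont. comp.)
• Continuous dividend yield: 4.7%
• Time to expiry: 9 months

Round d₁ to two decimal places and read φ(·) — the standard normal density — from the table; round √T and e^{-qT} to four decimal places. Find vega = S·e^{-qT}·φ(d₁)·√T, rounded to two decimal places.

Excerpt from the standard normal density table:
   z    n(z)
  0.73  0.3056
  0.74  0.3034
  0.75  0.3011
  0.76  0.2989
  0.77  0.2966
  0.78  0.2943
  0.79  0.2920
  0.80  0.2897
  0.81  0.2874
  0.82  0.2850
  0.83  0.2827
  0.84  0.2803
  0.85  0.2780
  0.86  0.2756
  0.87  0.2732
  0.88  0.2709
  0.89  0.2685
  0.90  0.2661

T = 0.75;  σ√T = 0.1819
d₁ = [ln(70/60) + (0.016 − 0.047 + 0.21²/2)·0.75] / 0.1819 = [0.1542 − 0.0067] / 0.1819 = 0.8107 ⇒ 0.81
√T = √0.75 = 0.8660
φ(d₁) = φ(0.81) = 0.2874
exp(−qT) = exp(−0.047·0.75) = 0.9654
vega = S·exp(−qT)·φ(d₁)·√T = 70·0.9654·0.2874·0.8660 = 16.8194

16.82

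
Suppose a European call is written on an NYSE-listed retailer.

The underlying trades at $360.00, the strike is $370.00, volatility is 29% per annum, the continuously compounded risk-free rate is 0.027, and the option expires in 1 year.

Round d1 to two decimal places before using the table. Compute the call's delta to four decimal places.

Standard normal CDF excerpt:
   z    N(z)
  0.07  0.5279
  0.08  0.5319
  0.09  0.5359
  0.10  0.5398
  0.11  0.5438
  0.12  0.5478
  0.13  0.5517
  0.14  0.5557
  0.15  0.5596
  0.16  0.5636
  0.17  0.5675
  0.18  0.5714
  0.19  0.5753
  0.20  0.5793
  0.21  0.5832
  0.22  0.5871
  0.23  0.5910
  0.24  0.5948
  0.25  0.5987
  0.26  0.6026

σ√T = 0.29 × 1.0000 = 0.2900
d₁ = [ln(360/370) + (0.027 + 0.29²/2)·1] / 0.2900 = [-0.0274 + 0.0691] / 0.2900 = 0.1436 ≈ 0.14
N(d₁) = N(0.14) = 0.5557
Δ_call = N(d₁) = 0.5557

0.5557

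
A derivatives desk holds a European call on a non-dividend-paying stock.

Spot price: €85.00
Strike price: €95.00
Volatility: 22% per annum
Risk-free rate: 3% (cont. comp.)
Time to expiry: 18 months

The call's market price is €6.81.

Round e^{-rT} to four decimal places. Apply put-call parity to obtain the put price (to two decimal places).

€12.63

e^(−rT) = e^(−0.03·1.5) = 0.9560
Put-call parity: C − P = S − K·e^(−rT) = 85 − 95·0.9560 = 85 − 90.8200 = -5.8200
P = C − (C − P) = 6.81 − (-5.8200) = 12.6300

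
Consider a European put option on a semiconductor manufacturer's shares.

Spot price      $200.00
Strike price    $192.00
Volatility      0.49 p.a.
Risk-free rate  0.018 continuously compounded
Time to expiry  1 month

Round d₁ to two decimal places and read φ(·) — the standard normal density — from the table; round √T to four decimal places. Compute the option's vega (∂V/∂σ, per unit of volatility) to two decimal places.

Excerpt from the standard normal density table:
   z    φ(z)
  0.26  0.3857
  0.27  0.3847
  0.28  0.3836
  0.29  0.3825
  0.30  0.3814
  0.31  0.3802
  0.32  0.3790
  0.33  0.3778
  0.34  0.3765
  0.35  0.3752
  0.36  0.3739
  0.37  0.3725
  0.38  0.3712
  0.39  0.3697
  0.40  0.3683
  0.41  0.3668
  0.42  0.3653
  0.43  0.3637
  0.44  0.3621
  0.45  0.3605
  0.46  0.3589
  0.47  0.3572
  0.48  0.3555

T = 0.08333;  σ√T = 0.1415
d₁ = [ln(200/192) + (0.018 + 0.49²/2)·0.08333] / 0.1415 = [0.0408 + 0.0115] / 0.1415 = 0.3699 → 0.37
√T = √0.08333 = 0.2887
φ(d₁) = φ(0.37) = 0.3725
vega = S·φ(d₁)·√T = 200·0.3725·0.2887 = 21.5082

21.51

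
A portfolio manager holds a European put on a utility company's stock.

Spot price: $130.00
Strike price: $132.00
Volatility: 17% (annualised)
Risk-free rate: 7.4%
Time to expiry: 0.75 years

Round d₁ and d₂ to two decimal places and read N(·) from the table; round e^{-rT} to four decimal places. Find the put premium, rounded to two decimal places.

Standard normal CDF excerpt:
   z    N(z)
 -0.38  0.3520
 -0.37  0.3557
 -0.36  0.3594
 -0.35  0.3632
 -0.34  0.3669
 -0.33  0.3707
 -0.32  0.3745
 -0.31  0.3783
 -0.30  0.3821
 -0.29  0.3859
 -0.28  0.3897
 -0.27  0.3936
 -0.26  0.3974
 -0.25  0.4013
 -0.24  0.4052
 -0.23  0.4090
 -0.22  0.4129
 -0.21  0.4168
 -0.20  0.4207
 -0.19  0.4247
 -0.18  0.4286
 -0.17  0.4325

T = 0.75;  σ√T = 0.1472
d₁ = [ln(130/132) + (0.074 + 0.17²/2)·0.75] / 0.1472 = [-0.0153 + 0.0663] / 0.1472 = 0.3469 ≈ 0.35
d₂ = d₁ − σ√T = 0.3469 − 0.1472 = 0.1997 ≈ 0.20
exp(−rT) = exp(−0.074·0.75) = 0.9460
N(−d₂) = N(-0.20) = 0.4207;  N(−d₁) = N(-0.35) = 0.3632
P = 132·0.9460·0.4207 − 130·0.3632 = 52.5337 − 47.2160 = 5.3177

$5.32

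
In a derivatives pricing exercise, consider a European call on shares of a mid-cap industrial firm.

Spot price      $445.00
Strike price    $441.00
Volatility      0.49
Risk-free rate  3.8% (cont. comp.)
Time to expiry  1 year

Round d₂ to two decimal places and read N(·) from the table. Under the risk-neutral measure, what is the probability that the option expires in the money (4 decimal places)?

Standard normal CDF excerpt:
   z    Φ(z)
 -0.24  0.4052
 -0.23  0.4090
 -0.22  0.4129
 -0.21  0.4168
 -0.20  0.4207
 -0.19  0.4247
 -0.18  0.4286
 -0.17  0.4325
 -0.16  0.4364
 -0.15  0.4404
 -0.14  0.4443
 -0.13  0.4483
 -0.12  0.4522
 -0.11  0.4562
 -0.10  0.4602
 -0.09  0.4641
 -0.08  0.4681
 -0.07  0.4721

0.4404

σ√T = 0.49·√1 = 0.4900
ln(S/K) + (r + σ²/2)T = ln(445/441) + (0.038 + 0.49²/2)·1 = 0.0090 + 0.1580 = 0.1671
d₁ = 0.1671 / 0.4900 = 0.3410 ⇒ 0.34
d₂ = d₁ − σ√T = 0.3410 − 0.4900 = -0.1490 ⇒ -0.15
Risk-neutral Pr[S_T > K] = N(d₂) = N(-0.15) = 0.4404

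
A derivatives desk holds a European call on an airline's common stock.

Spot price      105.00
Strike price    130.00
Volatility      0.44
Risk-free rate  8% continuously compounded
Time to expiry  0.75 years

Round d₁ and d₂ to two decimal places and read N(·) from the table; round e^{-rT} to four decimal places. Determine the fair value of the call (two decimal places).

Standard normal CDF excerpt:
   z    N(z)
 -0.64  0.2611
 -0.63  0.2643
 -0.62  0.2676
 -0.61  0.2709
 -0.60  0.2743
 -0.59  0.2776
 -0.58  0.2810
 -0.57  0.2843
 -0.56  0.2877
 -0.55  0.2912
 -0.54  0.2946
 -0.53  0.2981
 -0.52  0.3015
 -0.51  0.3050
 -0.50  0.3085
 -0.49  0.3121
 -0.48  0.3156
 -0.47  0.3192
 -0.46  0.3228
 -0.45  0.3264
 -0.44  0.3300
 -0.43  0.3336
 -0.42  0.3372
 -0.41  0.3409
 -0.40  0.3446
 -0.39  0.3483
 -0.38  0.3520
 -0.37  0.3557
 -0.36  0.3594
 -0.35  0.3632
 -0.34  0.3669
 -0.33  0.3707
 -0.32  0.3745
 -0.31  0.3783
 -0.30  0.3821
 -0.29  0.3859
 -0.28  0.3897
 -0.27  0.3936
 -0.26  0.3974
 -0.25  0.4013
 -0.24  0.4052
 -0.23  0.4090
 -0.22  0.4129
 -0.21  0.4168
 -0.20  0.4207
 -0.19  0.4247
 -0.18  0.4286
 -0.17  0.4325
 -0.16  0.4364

9.78

σ√T = 0.44 × 0.8660 = 0.3811
d₁ = [ln(105/130) + (0.08 + 0.44²/2)·0.75] / 0.3811 = [-0.2136 + 0.1326] / 0.3811 = -0.2125 ≈ -0.21
d₂ = d₁ − σ√T = -0.2125 − 0.3811 = -0.5936 ≈ -0.59
exp(−rT) = exp(−0.08·0.75) = 0.9418
C = 105·N(-0.21) − 130·0.9418·N(-0.59) = 105·0.4168 − 130·0.9418·0.2776 = 43.7640 − 33.9877 = 9.7763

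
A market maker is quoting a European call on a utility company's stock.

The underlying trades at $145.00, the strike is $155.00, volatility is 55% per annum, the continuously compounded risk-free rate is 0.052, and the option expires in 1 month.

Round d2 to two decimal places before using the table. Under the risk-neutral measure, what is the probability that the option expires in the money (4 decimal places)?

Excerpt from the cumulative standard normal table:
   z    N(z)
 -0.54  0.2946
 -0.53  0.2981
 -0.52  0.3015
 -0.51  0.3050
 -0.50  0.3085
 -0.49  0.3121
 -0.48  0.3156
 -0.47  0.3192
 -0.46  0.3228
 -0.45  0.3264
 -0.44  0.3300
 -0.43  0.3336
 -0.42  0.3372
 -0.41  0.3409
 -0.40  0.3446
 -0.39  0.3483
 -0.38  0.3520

σ√T = 0.55·√0.08333 = 0.1588
d₁ = [ln(145/155) + (0.052 + 0.55²/2)·0.08333] / 0.1588 = [-0.0667 + 0.0169] / 0.1588 = -0.3134 which rounds to -0.31
d₂ = d₁ − σ√T = -0.3134 − 0.1588 = -0.4721 which rounds to -0.47
Pr(exercise) under Q = N(d₂) = 0.3192

0.3192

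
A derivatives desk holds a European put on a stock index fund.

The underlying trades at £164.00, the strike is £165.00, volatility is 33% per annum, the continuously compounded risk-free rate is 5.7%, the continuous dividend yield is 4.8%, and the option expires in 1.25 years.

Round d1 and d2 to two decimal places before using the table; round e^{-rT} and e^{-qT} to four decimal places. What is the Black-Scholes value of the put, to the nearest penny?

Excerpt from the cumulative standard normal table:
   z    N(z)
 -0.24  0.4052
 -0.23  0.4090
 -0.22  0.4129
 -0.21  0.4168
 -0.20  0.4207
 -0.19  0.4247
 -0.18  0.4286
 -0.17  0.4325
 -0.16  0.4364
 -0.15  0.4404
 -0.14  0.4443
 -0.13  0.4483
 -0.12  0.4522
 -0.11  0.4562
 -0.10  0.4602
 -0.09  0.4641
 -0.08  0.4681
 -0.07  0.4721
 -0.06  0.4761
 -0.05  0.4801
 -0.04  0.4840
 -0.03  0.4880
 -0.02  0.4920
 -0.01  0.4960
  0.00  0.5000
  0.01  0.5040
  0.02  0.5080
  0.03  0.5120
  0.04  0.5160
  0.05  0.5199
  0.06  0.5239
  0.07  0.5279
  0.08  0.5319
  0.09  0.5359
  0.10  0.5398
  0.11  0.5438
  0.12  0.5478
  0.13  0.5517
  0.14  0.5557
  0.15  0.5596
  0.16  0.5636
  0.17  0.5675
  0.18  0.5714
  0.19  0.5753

£22.22

σ√T = 0.33·√1.25 = 0.3690
d₁ = [ln(164/165) + (0.057 − 0.048 + ½·0.33²)·1.25] / (σ√T) = (-0.0061 + 0.0793) / 0.3690 = 0.1985 ≈ 0.20
d₂ = 0.1985 − 0.3690 = -0.1705 ≈ -0.17
e^(−qT) = e^(−0.048·1.25) = 0.9418;  e^(−rT) = e^(−0.057·1.25) = 0.9312
P = 165·0.9312·N(0.17) − 164·0.9418·N(-0.20) = 165·0.9312·0.5675 − 164·0.9418·0.4207 = 87.1952 − 64.9793 = 22.2159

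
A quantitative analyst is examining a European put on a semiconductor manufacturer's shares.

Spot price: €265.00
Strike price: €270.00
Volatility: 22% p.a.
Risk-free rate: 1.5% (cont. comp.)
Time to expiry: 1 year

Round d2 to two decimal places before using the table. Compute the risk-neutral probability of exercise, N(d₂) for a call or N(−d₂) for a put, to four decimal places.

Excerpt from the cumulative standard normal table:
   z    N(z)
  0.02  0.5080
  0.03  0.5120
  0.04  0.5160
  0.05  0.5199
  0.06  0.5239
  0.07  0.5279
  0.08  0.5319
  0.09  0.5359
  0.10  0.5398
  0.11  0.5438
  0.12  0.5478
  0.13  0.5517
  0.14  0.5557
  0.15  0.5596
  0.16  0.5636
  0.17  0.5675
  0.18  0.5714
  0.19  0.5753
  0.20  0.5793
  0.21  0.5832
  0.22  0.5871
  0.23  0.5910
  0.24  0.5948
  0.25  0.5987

σ√T = 0.22·√1 = 0.2200
d₁ = [ln(265/270) + (0.015 + 0.22²/2)·1] / 0.2200 = [-0.0187 + 0.0392] / 0.2200 = 0.0932 → 0.09
d₂ = d₁ − σ√T = 0.0932 − 0.2200 = -0.1268 → -0.13
Pr(exercise) under Q = N(−d₂) = N(0.13) = 0.5517

0.5517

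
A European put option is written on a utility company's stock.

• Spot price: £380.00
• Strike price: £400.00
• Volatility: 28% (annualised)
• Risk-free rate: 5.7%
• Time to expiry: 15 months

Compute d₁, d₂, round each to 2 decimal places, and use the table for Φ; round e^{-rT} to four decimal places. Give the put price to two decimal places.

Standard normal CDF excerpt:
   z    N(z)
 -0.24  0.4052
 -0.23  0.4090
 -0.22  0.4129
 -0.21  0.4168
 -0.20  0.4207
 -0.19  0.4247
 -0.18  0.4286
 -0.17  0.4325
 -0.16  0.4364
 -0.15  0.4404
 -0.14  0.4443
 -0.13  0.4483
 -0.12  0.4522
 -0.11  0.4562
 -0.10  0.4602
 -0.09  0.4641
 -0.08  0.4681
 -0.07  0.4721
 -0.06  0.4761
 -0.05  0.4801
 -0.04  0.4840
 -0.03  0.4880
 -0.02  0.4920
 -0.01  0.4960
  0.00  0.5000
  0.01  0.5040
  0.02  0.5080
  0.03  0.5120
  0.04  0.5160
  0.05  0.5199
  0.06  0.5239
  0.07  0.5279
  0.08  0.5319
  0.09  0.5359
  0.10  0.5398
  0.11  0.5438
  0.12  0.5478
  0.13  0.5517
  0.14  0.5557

£42.71

σ√T = 0.28·√1.25 = 0.3130
d₁ = [ln(380/400) + (0.057 + ½·0.28²)·1.25] / (σ√T) = (-0.0513 + 0.1203) / 0.3130 = 0.2203 → 0.22
d₂ = 0.2203 − 0.3130 = -0.0928 → -0.09
e^(−rT) = e^(−0.057·1.25) = 0.9312
N(−d₂) = N(0.09) = 0.5359;  N(−d₁) = N(-0.22) = 0.4129
P = 400·0.9312·0.5359 − 380·0.4129 = 199.6120 − 156.9020 = 42.7100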